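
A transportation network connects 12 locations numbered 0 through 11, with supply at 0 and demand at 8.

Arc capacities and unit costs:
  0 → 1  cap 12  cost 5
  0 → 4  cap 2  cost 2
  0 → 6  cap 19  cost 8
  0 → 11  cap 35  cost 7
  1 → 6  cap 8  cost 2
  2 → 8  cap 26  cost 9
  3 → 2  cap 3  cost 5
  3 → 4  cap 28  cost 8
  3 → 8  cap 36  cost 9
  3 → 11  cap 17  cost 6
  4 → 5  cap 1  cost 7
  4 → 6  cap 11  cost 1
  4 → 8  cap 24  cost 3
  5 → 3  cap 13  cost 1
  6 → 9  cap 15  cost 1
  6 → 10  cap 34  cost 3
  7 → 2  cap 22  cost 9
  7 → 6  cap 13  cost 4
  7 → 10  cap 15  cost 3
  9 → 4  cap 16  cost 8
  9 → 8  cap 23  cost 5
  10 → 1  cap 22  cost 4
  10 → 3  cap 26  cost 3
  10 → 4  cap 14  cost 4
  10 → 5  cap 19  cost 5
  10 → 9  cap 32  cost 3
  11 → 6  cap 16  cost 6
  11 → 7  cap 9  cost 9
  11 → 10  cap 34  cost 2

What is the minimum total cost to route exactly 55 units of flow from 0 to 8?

Minimum cost for 55 units: 916

shortest-cost path #1: 0→4→8 push 2 @ unit cost 5 (adds 10)
shortest-cost path #2: 0→1→6→9→8 push 8 @ unit cost 13 (adds 104)
shortest-cost path #3: 0→6→9→8 push 7 @ unit cost 14 (adds 98)
shortest-cost path #4: 0→11→10→4→8 push 14 @ unit cost 16 (adds 224)
shortest-cost path #5: 0→11→10→9→8 push 8 @ unit cost 17 (adds 136)
shortest-cost path #6: 0→11→10→3→8 push 12 @ unit cost 21 (adds 252)
shortest-cost path #7: 0→6→10→3→8 push 4 @ unit cost 23 (adds 92)
total cost = 916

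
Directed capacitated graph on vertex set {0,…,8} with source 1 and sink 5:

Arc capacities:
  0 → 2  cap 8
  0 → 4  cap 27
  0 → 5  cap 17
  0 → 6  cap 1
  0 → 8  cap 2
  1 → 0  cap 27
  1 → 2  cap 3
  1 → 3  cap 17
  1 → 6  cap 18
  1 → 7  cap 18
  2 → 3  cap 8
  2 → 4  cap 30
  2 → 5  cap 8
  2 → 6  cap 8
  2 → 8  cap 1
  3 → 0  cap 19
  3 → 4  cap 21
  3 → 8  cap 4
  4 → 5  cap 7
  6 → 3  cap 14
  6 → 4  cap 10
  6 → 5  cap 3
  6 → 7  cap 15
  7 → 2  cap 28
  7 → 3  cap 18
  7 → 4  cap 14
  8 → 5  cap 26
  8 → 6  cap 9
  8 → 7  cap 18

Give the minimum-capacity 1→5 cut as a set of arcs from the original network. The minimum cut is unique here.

Min-cut arcs: {(0,5), (0,8), (2,5), (2,8), (3,8), (4,5), (6,5)} (total capacity 42)

augment #1: 1→0→5 push 17
augment #2: 1→2→5 push 3
augment #3: 1→6→5 push 3
augment #4: 1→0→2→5 push 5
augment #5: 1→0→4→5 push 5
augment #6: 1→3→4→5 push 2
augment #7: 1→3→8→5 push 4
augment #8: 1→3→0→8→5 push 2
augment #9: 1→7→2→8→5 push 1
max flow = 42; residual-reachable set from 1 gives S-side
cut edges (S→T): {(0,5), (0,8), (2,5), (2,8), (3,8), (4,5), (6,5)} total cap 42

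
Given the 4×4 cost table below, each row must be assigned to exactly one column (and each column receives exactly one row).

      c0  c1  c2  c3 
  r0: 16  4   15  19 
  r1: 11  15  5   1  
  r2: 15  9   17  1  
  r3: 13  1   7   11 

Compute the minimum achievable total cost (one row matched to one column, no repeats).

one of 3 optimal assignments: row0→col0 (cost 16), row1→col2 (cost 5), row2→col3 (cost 1), row3→col1 (cost 1)
total = 16 + 5 + 1 + 1 = 23

Minimum assignment cost: 23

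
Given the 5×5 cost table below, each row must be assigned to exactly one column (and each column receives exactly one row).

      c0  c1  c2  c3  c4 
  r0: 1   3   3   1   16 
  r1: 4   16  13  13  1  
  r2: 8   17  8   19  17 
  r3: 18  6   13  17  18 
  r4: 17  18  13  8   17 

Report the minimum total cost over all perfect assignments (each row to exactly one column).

Minimum assignment cost: 24

optimal assignment: row0→col0 (cost 1), row1→col4 (cost 1), row2→col2 (cost 8), row3→col1 (cost 6), row4→col3 (cost 8)
total = 1 + 1 + 8 + 6 + 8 = 24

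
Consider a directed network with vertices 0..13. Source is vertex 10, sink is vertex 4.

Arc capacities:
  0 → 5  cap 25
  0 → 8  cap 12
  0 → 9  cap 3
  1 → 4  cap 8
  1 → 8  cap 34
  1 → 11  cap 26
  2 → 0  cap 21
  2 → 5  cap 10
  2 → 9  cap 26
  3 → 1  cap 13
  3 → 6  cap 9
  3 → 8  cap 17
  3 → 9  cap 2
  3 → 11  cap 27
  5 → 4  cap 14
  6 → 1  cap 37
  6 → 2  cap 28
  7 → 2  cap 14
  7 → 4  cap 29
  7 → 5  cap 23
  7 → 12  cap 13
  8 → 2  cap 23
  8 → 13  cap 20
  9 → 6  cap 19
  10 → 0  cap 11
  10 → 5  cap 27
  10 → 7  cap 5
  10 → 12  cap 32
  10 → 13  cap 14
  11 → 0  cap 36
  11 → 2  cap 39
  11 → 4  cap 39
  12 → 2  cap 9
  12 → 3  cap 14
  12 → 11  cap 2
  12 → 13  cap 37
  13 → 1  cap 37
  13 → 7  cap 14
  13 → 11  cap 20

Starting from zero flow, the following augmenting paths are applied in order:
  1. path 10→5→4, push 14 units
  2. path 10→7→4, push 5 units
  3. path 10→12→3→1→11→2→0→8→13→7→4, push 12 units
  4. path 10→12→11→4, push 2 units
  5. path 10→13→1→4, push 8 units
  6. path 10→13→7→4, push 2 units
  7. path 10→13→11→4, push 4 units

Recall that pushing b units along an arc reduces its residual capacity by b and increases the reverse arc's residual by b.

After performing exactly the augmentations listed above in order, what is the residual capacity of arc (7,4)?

Residual capacity of (7,4): 10

after path 1 (10→5→4, push 14): res(7,4)=29
after path 2 (10→7→4, push 5): res(7,4)=24
after path 3 (10→12→3→1→11→2→0→8→13→7→4, push 12): res(7,4)=12
after path 4 (10→12→11→4, push 2): res(7,4)=12
after path 5 (10→13→1→4, push 8): res(7,4)=12
after path 6 (10→13→7→4, push 2): res(7,4)=10
after path 7 (10→13→11→4, push 4): res(7,4)=10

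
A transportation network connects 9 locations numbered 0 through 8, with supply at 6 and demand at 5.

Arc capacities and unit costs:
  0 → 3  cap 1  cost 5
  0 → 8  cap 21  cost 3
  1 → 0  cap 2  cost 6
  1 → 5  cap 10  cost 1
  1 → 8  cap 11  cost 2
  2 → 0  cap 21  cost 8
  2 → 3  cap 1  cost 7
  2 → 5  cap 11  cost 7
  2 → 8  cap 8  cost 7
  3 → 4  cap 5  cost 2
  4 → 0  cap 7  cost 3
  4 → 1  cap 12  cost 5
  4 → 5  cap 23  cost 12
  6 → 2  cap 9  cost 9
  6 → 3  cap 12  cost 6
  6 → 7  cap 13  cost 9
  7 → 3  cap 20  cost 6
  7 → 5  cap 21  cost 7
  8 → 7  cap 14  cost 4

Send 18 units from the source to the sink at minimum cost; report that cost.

shortest-cost path #1: 6→3→4→1→5 push 5 @ unit cost 14 (adds 70)
shortest-cost path #2: 6→7→5 push 13 @ unit cost 16 (adds 208)
total cost = 278

Minimum cost for 18 units: 278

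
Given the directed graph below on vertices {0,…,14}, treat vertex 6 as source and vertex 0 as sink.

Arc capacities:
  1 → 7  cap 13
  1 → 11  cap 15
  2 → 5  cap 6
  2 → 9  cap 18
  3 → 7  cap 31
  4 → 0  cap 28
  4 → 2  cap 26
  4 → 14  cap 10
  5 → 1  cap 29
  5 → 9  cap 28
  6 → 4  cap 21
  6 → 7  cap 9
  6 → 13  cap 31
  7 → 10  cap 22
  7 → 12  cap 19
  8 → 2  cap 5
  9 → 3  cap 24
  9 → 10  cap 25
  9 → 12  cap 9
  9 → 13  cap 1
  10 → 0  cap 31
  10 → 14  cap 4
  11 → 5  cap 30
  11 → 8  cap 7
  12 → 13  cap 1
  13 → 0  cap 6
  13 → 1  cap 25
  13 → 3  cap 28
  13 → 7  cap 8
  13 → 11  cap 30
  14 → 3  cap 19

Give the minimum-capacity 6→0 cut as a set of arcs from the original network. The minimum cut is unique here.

Min-cut arcs: {(6,4), (10,0), (13,0)} (total capacity 58)

augment #1: 6→4→0 push 21
augment #2: 6→13→0 push 6
augment #3: 6→7→10→0 push 9
augment #4: 6→13→7→10→0 push 8
augment #5: 6→13→1→7→10→0 push 5
augment #6: 6→13→11→5→9→10→0 push 9
max flow = 58; residual-reachable set from 6 gives S-side
cut edges (S→T): {(6,4), (10,0), (13,0)} total cap 58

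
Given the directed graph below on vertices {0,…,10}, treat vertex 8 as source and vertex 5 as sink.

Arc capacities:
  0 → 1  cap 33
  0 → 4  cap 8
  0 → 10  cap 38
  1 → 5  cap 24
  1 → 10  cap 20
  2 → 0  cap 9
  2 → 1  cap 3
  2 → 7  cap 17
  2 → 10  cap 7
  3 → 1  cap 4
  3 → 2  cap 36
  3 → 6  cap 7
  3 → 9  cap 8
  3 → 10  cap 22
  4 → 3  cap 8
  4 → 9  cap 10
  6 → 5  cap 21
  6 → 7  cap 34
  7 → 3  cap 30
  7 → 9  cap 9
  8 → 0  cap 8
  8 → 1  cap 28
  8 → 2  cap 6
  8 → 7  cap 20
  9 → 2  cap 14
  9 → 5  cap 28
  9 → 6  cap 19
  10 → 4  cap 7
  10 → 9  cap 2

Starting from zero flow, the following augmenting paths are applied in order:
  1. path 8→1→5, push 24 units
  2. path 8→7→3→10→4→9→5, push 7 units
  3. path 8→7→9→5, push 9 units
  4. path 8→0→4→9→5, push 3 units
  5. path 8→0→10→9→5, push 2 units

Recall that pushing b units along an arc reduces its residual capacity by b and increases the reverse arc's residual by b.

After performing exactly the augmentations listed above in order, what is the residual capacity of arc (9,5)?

after path 1 (8→1→5, push 24): res(9,5)=28
after path 2 (8→7→3→10→4→9→5, push 7): res(9,5)=21
after path 3 (8→7→9→5, push 9): res(9,5)=12
after path 4 (8→0→4→9→5, push 3): res(9,5)=9
after path 5 (8→0→10→9→5, push 2): res(9,5)=7

Residual capacity of (9,5): 7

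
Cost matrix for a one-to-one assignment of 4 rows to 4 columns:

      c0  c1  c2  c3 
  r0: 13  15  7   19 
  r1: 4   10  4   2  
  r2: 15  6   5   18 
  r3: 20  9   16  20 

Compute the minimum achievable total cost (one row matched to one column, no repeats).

Minimum assignment cost: 29

optimal assignment: row0→col0 (cost 13), row1→col3 (cost 2), row2→col2 (cost 5), row3→col1 (cost 9)
total = 13 + 2 + 5 + 9 = 29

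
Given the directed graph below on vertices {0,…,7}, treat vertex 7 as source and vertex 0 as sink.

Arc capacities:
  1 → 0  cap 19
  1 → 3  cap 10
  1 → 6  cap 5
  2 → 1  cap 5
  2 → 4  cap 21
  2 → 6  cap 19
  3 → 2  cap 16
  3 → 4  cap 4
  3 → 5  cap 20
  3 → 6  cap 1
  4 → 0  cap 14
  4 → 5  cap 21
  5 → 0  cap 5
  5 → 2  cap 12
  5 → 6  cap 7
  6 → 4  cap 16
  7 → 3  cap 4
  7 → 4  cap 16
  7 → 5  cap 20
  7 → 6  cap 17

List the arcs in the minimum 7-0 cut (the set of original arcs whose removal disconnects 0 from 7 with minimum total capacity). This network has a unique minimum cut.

Min-cut arcs: {(2,1), (4,0), (5,0)} (total capacity 24)

augment #1: 7→4→0 push 14
augment #2: 7→5→0 push 5
augment #3: 7→3→2→1→0 push 4
augment #4: 7→5→2→1→0 push 1
max flow = 24; residual-reachable set from 7 gives S-side
cut edges (S→T): {(2,1), (4,0), (5,0)} total cap 24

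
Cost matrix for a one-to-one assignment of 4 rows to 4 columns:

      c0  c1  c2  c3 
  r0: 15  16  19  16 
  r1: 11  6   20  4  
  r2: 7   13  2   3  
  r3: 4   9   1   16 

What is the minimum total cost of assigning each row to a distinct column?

Minimum assignment cost: 25

optimal assignment: row0→col0 (cost 15), row1→col1 (cost 6), row2→col3 (cost 3), row3→col2 (cost 1)
total = 15 + 6 + 3 + 1 = 25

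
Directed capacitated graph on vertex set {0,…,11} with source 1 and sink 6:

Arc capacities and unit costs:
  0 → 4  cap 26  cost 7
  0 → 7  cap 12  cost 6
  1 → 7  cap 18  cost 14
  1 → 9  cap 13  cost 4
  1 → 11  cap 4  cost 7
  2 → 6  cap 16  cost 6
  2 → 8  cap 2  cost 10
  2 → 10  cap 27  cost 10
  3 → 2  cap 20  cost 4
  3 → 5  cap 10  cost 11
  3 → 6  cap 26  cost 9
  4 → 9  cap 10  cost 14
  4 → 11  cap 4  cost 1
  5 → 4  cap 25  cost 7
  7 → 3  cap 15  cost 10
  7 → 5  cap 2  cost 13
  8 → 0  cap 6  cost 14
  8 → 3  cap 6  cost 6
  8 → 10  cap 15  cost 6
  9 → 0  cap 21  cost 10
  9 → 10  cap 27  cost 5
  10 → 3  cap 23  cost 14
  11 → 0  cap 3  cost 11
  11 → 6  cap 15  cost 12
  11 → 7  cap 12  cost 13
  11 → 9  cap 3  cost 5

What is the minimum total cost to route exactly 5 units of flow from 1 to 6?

shortest-cost path #1: 1→11→6 push 4 @ unit cost 19 (adds 76)
shortest-cost path #2: 1→9→10→3→6 push 1 @ unit cost 32 (adds 32)
total cost = 108

Minimum cost for 5 units: 108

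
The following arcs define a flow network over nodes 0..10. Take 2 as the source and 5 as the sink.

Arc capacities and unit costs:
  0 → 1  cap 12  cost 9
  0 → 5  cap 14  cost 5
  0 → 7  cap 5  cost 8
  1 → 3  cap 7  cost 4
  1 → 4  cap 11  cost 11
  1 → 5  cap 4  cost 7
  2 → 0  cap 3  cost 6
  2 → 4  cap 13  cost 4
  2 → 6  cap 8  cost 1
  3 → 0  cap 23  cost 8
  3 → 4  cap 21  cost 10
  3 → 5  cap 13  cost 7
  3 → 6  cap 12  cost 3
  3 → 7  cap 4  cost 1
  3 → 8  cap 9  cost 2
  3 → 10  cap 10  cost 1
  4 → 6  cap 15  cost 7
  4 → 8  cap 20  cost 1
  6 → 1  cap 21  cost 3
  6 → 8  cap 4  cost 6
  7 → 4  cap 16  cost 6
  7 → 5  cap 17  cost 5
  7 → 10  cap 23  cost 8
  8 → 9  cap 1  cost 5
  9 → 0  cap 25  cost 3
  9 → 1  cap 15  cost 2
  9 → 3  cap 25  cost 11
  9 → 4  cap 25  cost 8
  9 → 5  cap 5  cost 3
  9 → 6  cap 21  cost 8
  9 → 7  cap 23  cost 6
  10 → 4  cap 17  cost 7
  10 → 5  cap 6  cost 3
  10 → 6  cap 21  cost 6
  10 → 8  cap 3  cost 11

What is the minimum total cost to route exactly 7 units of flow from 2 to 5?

shortest-cost path #1: 2→0→5 push 3 @ unit cost 11 (adds 33)
shortest-cost path #2: 2→6→1→5 push 4 @ unit cost 11 (adds 44)
total cost = 77

Minimum cost for 7 units: 77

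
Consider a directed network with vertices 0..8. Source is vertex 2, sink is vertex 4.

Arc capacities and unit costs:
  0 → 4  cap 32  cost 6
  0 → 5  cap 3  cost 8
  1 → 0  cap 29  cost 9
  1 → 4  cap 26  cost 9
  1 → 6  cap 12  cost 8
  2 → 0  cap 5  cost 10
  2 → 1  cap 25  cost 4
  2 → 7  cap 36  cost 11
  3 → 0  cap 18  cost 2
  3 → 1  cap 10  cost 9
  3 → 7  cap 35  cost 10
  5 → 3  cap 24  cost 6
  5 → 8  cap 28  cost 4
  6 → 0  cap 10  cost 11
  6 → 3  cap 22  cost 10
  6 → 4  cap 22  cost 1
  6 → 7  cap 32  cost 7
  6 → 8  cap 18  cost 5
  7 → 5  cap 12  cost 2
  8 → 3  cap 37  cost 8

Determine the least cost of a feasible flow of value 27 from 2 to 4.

shortest-cost path #1: 2→1→4 push 25 @ unit cost 13 (adds 325)
shortest-cost path #2: 2→0→4 push 2 @ unit cost 16 (adds 32)
total cost = 357

Minimum cost for 27 units: 357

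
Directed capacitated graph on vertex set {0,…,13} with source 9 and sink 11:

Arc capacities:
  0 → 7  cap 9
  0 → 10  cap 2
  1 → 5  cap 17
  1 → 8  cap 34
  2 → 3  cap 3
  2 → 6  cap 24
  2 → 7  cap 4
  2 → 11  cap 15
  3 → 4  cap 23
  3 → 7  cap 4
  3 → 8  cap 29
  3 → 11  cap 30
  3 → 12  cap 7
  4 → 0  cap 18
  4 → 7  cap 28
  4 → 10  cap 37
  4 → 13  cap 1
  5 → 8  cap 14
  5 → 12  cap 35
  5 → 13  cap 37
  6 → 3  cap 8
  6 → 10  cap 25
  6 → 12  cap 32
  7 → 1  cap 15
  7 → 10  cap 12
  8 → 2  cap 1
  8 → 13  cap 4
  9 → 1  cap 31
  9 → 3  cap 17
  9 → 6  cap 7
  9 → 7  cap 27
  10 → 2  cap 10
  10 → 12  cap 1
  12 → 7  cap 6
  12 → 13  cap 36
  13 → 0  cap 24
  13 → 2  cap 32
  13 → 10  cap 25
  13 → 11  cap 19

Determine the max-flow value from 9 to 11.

Maximum flow value: 57

augment #1: 9→3→11 bottleneck 17, total now 17
augment #2: 9→6→3→11 bottleneck 7, total now 24
augment #3: 9→1→5→13→11 bottleneck 17, total now 41
augment #4: 9→1→8→2→11 bottleneck 1, total now 42
augment #5: 9→1→8→13→11 bottleneck 2, total now 44
augment #6: 9→7→10→2→11 bottleneck 10, total now 54
augment #7: 9→1→8→13→2→11 bottleneck 2, total now 56
augment #8: 9→7→10→12→13→2→11 bottleneck 1, total now 57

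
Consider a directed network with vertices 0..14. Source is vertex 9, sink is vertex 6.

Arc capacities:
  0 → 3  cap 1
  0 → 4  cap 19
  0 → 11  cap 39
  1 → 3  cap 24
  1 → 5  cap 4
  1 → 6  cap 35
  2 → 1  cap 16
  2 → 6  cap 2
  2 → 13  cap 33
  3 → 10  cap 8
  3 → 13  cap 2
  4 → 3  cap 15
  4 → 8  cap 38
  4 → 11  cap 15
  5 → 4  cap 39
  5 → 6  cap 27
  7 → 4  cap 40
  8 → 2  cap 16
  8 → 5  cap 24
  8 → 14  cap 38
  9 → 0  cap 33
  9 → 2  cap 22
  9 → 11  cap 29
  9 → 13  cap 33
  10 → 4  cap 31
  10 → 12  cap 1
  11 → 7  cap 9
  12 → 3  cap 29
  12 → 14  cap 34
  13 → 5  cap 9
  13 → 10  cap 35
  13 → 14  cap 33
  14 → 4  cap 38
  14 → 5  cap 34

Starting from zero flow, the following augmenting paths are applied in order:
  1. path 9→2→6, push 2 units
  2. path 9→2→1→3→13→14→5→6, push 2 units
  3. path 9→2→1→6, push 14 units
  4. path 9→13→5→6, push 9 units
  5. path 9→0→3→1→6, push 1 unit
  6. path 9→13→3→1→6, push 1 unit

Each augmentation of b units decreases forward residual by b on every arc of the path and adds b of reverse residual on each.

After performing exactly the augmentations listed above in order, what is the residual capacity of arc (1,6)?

Residual capacity of (1,6): 19

after path 1 (9→2→6, push 2): res(1,6)=35
after path 2 (9→2→1→3→13→14→5→6, push 2): res(1,6)=35
after path 3 (9→2→1→6, push 14): res(1,6)=21
after path 4 (9→13→5→6, push 9): res(1,6)=21
after path 5 (9→0→3→1→6, push 1): res(1,6)=20
after path 6 (9→13→3→1→6, push 1): res(1,6)=19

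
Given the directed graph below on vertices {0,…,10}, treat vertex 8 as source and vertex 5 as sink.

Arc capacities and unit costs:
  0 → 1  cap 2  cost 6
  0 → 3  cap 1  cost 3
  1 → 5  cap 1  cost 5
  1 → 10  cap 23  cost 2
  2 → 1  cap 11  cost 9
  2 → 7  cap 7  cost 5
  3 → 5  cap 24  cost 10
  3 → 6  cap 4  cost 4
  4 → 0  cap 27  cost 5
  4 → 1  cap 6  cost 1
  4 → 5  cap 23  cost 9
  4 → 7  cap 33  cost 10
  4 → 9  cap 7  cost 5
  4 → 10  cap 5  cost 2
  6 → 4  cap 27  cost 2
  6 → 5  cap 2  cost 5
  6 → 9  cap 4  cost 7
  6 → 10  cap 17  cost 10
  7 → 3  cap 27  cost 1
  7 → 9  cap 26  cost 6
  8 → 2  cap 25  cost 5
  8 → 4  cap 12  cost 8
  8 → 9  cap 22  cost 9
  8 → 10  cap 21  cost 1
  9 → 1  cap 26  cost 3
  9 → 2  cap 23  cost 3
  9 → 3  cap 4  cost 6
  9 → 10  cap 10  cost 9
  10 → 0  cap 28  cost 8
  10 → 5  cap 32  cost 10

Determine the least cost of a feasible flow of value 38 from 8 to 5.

shortest-cost path #1: 8→10→5 push 21 @ unit cost 11 (adds 231)
shortest-cost path #2: 8→4→1→5 push 1 @ unit cost 14 (adds 14)
shortest-cost path #3: 8→4→5 push 11 @ unit cost 17 (adds 187)
shortest-cost path #4: 8→9→1→4→5 push 1 @ unit cost 20 (adds 20)
shortest-cost path #5: 8→2→7→3→6→5 push 2 @ unit cost 20 (adds 40)
shortest-cost path #6: 8→2→7→3→5 push 2 @ unit cost 21 (adds 42)
total cost = 534

Minimum cost for 38 units: 534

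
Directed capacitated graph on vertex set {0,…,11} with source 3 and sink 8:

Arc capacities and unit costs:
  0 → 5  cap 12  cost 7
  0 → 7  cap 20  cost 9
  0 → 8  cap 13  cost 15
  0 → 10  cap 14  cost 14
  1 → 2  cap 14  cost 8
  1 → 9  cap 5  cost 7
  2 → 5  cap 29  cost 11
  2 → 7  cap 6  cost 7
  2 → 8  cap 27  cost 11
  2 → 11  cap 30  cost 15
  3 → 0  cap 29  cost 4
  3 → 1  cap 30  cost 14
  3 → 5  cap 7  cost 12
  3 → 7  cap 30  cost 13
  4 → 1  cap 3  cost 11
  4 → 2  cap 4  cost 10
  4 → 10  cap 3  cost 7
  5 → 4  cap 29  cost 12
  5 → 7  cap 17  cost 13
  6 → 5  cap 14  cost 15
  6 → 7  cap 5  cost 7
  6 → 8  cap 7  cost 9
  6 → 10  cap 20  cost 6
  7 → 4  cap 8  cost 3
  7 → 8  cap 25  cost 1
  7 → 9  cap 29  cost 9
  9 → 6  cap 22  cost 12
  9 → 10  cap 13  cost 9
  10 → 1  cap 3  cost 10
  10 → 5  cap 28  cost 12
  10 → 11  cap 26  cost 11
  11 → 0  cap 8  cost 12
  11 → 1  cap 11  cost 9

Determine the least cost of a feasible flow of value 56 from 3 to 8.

shortest-cost path #1: 3→7→8 push 25 @ unit cost 14 (adds 350)
shortest-cost path #2: 3→0→8 push 13 @ unit cost 19 (adds 247)
shortest-cost path #3: 3→1→2→8 push 14 @ unit cost 33 (adds 462)
shortest-cost path #4: 3→7→4→2→8 push 4 @ unit cost 37 (adds 148)
total cost = 1207

Minimum cost for 56 units: 1207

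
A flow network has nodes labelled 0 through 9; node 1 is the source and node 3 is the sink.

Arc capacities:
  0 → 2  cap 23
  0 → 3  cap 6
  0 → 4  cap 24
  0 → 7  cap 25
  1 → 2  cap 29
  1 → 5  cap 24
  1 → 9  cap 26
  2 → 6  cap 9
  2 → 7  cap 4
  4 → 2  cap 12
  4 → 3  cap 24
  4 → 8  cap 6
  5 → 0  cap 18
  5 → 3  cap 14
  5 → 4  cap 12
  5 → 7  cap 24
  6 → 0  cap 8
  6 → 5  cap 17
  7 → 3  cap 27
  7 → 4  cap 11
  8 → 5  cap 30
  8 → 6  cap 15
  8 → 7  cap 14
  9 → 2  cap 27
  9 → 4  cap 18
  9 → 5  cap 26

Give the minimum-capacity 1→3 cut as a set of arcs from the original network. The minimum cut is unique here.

Min-cut arcs: {(1,5), (1,9), (2,6), (2,7)} (total capacity 63)

augment #1: 1→5→3 push 14
augment #2: 1→2→7→3 push 4
augment #3: 1→5→0→3 push 6
augment #4: 1→5→4→3 push 4
augment #5: 1→9→4→3 push 18
augment #6: 1→9→5→4→3 push 2
augment #7: 1→9→5→7→3 push 6
augment #8: 1→2→6→0→7→3 push 8
augment #9: 1→2→6→5→7→3 push 1
max flow = 63; residual-reachable set from 1 gives S-side
cut edges (S→T): {(1,5), (1,9), (2,6), (2,7)} total cap 63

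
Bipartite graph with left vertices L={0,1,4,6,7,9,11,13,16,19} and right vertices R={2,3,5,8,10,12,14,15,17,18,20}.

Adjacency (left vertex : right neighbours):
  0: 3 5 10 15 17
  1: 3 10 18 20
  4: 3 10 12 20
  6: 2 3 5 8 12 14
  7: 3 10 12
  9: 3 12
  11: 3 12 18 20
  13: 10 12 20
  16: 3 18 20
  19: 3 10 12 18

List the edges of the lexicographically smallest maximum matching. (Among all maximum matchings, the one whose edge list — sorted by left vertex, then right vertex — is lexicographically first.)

Lex-smallest maximum matching: {(0,5), (1,3), (4,10), (6,2), (7,12), (11,18), (13,20)}

|M| = 7 (so the lex-smallest maximum matching has 7 edges)
process left vertices in ascending order; for each, take the smallest-labelled available neighbour that still permits 7 edges overall, or leave it unmatched if none does
lex-smallest matching: {0-5, 1-3, 4-10, 6-2, 7-12, 11-18, 13-20}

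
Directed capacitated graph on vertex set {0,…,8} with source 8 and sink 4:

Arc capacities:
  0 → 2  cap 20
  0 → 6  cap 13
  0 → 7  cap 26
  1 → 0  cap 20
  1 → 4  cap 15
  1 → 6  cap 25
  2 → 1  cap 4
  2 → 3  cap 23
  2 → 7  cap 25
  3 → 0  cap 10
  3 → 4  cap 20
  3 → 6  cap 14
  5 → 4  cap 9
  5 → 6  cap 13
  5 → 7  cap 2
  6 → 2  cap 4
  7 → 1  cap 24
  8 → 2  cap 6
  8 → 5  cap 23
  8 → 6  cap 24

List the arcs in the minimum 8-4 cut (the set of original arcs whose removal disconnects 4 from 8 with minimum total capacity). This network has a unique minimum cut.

Min-cut arcs: {(5,4), (5,7), (6,2), (8,2)} (total capacity 21)

augment #1: 8→5→4 push 9
augment #2: 8→2→1→4 push 4
augment #3: 8→2→3→4 push 2
augment #4: 8→5→7→1→4 push 2
augment #5: 8→6→2→3→4 push 4
max flow = 21; residual-reachable set from 8 gives S-side
cut edges (S→T): {(5,4), (5,7), (6,2), (8,2)} total cap 21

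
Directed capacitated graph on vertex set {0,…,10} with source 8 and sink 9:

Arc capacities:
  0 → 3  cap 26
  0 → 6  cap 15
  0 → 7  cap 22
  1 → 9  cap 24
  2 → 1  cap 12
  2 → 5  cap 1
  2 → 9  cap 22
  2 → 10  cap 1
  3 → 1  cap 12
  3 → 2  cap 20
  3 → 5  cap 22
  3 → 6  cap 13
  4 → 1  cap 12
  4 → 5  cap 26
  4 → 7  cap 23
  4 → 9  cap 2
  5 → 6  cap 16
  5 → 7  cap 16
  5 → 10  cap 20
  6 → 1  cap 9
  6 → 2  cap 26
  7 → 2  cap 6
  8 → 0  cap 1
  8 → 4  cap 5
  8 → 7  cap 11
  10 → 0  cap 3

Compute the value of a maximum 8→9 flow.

augment #1: 8→4→9 bottleneck 2, total now 2
augment #2: 8→4→1→9 bottleneck 3, total now 5
augment #3: 8→7→2→9 bottleneck 6, total now 11
augment #4: 8→0→3→1→9 bottleneck 1, total now 12

Maximum flow value: 12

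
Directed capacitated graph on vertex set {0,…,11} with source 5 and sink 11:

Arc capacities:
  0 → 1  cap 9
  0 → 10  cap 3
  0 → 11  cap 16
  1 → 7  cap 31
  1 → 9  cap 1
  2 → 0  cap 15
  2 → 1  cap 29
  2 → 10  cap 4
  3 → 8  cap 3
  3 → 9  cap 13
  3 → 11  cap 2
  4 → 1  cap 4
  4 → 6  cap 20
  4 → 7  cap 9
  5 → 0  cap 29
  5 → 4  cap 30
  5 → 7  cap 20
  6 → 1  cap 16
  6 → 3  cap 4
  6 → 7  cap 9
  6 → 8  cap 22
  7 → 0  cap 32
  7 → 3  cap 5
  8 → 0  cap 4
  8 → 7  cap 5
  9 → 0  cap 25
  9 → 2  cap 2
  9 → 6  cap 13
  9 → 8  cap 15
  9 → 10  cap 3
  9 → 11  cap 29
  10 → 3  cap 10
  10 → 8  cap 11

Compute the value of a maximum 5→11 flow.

Maximum flow value: 29

augment #1: 5→0→11 bottleneck 16, total now 16
augment #2: 5→7→3→11 bottleneck 2, total now 18
augment #3: 5→0→1→9→11 bottleneck 1, total now 19
augment #4: 5→7→3→9→11 bottleneck 3, total now 22
augment #5: 5→0→10→3→9→11 bottleneck 3, total now 25
augment #6: 5→4→6→3→9→11 bottleneck 4, total now 29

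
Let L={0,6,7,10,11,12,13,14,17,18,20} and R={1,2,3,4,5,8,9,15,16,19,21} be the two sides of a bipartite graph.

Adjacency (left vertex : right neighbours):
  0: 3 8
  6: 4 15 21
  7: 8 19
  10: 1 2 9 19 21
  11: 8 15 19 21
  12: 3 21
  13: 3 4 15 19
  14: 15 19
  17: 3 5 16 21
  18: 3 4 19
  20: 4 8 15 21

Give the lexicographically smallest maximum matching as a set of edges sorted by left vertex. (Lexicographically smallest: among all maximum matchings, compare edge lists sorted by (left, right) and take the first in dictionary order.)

Lex-smallest maximum matching: {(0,3), (6,4), (7,8), (10,1), (11,15), (12,21), (13,19), (17,5)}

|M| = 8 (so the lex-smallest maximum matching has 8 edges)
process left vertices in ascending order; for each, take the smallest-labelled available neighbour that still permits 8 edges overall, or leave it unmatched if none does
lex-smallest matching: {0-3, 6-4, 7-8, 10-1, 11-15, 12-21, 13-19, 17-5}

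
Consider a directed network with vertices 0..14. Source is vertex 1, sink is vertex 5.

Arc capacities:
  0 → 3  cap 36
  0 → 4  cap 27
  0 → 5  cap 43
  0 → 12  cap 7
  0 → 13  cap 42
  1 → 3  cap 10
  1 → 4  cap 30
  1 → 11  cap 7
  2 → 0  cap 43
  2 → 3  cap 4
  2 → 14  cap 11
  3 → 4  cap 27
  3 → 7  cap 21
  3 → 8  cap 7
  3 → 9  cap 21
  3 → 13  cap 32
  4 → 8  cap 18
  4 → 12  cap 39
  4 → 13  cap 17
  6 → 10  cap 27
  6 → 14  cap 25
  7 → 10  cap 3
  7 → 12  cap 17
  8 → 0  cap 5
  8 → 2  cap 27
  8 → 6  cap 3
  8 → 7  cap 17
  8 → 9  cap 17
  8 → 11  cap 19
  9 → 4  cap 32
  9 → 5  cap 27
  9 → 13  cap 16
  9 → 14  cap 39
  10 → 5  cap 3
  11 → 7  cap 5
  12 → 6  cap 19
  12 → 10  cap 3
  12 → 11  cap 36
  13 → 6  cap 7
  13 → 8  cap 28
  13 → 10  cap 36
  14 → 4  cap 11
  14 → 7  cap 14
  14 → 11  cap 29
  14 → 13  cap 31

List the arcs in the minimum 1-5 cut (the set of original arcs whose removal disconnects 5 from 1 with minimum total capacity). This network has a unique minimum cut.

Min-cut arcs: {(1,3), (1,4), (11,7)} (total capacity 45)

augment #1: 1→3→9→5 push 10
augment #2: 1→4→8→0→5 push 5
augment #3: 1→4→8→9→5 push 13
augment #4: 1→4→12→10→5 push 3
augment #5: 1→4→13→8→9→5 push 4
augment #6: 1→4→13→8→2→0→5 push 5
augment #7: 1→11→7→12→4→13→8→2→0→5 push 3
augment #8: 1→11→7→12→6→14→13→8→2→0→5 push 2
max flow = 45; residual-reachable set from 1 gives S-side
cut edges (S→T): {(1,3), (1,4), (11,7)} total cap 45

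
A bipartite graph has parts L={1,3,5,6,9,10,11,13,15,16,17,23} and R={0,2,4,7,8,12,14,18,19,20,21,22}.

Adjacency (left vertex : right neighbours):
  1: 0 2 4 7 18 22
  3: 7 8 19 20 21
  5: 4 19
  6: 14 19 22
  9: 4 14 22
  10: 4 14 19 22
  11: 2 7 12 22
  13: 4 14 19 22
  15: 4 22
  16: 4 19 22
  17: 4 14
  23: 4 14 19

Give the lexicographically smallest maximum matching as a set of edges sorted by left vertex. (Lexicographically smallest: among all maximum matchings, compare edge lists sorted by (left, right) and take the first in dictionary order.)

Lex-smallest maximum matching: {(1,0), (3,7), (5,4), (6,14), (9,22), (10,19), (11,2)}

|M| = 7 (so the lex-smallest maximum matching has 7 edges)
process left vertices in ascending order; for each, take the smallest-labelled available neighbour that still permits 7 edges overall, or leave it unmatched if none does
lex-smallest matching: {1-0, 3-7, 5-4, 6-14, 9-22, 10-19, 11-2}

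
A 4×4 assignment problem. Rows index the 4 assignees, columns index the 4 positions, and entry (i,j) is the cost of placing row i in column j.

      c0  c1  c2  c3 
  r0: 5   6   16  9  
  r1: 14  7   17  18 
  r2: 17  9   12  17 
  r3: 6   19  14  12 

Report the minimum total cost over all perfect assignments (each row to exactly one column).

optimal assignment: row0→col3 (cost 9), row1→col1 (cost 7), row2→col2 (cost 12), row3→col0 (cost 6)
total = 9 + 7 + 12 + 6 = 34

Minimum assignment cost: 34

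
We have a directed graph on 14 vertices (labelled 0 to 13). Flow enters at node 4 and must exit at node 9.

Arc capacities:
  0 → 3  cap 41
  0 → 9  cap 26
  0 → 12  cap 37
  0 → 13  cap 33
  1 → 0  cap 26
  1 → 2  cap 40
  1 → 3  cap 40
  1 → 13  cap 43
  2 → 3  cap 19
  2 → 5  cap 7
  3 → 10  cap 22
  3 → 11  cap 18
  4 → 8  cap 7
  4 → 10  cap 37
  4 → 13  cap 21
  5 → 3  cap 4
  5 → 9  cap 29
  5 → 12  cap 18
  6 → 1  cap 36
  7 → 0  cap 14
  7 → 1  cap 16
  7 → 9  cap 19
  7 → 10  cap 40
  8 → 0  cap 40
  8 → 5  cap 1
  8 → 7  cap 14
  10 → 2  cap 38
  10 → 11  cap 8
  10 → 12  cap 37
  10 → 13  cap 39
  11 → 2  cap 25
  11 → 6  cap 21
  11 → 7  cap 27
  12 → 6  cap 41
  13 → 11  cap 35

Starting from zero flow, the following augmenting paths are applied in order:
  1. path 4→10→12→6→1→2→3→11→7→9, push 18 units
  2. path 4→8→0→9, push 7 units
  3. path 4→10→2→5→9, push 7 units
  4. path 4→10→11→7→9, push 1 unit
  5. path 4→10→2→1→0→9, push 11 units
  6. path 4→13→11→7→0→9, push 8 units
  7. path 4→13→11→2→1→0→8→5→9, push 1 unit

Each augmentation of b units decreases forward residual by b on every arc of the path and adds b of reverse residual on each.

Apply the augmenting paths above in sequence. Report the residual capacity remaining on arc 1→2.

after path 1 (4→10→12→6→1→2→3→11→7→9, push 18): res(1,2)=22
after path 2 (4→8→0→9, push 7): res(1,2)=22
after path 3 (4→10→2→5→9, push 7): res(1,2)=22
after path 4 (4→10→11→7→9, push 1): res(1,2)=22
after path 5 (4→10→2→1→0→9, push 11): res(1,2)=33
after path 6 (4→13→11→7→0→9, push 8): res(1,2)=33
after path 7 (4→13→11→2→1→0→8→5→9, push 1): res(1,2)=34

Residual capacity of (1,2): 34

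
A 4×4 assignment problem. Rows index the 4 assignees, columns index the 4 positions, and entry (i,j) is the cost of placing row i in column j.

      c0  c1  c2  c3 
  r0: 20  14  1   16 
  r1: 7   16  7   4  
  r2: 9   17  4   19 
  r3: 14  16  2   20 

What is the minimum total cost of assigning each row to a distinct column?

Minimum assignment cost: 29

optimal assignment: row0→col1 (cost 14), row1→col3 (cost 4), row2→col0 (cost 9), row3→col2 (cost 2)
total = 14 + 4 + 9 + 2 = 29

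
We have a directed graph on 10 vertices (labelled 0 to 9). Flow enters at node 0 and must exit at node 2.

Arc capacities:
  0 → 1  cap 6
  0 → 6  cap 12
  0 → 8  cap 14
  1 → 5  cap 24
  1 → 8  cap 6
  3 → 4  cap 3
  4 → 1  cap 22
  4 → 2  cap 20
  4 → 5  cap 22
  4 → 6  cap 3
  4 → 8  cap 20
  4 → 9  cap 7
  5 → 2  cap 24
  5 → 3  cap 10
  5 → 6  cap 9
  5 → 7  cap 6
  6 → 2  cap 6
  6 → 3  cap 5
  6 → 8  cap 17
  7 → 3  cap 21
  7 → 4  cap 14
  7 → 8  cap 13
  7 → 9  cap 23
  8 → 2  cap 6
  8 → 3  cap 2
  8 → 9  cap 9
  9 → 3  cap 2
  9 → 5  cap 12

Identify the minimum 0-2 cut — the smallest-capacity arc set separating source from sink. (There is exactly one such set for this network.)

augment #1: 0→6→2 push 6
augment #2: 0→8→2 push 6
augment #3: 0→1→5→2 push 6
augment #4: 0→6→3→4→2 push 3
augment #5: 0→8→9→5→2 push 8
augment #6: 0→6→8→9→5→2 push 1
max flow = 30; residual-reachable set from 0 gives S-side
cut edges (S→T): {(0,1), (3,4), (6,2), (8,2), (8,9)} total cap 30

Min-cut arcs: {(0,1), (3,4), (6,2), (8,2), (8,9)} (total capacity 30)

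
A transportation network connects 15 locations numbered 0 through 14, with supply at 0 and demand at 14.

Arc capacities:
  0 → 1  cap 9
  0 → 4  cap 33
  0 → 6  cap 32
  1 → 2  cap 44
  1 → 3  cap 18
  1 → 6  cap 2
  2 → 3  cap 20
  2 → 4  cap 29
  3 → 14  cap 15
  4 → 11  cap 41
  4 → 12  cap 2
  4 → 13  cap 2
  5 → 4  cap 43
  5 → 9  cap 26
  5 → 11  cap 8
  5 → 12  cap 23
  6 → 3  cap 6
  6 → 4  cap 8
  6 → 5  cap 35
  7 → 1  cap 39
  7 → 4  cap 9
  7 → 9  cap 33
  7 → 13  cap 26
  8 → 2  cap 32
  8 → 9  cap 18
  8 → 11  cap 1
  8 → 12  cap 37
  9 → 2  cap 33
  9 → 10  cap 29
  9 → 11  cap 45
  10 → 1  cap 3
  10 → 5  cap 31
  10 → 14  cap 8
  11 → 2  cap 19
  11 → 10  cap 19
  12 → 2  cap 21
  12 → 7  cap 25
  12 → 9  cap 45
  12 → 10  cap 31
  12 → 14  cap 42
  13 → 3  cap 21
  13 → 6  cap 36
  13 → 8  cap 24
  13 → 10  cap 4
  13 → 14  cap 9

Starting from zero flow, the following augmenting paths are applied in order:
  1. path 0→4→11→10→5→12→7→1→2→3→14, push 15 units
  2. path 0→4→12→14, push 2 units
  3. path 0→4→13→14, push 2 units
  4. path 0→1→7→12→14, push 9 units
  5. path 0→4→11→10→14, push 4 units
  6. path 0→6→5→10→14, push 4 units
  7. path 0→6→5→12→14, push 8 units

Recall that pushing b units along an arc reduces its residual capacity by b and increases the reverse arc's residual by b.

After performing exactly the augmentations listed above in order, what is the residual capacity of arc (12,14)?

after path 1 (0→4→11→10→5→12→7→1→2→3→14, push 15): res(12,14)=42
after path 2 (0→4→12→14, push 2): res(12,14)=40
after path 3 (0→4→13→14, push 2): res(12,14)=40
after path 4 (0→1→7→12→14, push 9): res(12,14)=31
after path 5 (0→4→11→10→14, push 4): res(12,14)=31
after path 6 (0→6→5→10→14, push 4): res(12,14)=31
after path 7 (0→6→5→12→14, push 8): res(12,14)=23

Residual capacity of (12,14): 23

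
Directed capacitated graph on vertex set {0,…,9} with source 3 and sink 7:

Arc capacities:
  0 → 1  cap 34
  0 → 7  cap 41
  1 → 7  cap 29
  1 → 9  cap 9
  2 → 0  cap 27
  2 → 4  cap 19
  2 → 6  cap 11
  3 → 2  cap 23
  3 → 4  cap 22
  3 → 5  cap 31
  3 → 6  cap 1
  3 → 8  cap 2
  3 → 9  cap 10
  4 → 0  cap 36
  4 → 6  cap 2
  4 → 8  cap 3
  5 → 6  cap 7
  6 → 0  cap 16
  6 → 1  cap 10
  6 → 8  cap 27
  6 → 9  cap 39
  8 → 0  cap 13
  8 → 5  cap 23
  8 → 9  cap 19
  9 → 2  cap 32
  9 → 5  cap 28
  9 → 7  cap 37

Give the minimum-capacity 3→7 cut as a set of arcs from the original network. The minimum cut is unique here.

Min-cut arcs: {(3,2), (3,4), (3,6), (3,8), (3,9), (5,6)} (total capacity 65)

augment #1: 3→9→7 push 10
augment #2: 3→2→0→7 push 23
augment #3: 3→4→0→7 push 18
augment #4: 3→6→1→7 push 1
augment #5: 3→8→9→7 push 2
augment #6: 3→4→0→1→7 push 4
augment #7: 3→5→6→1→7 push 7
max flow = 65; residual-reachable set from 3 gives S-side
cut edges (S→T): {(3,2), (3,4), (3,6), (3,8), (3,9), (5,6)} total cap 65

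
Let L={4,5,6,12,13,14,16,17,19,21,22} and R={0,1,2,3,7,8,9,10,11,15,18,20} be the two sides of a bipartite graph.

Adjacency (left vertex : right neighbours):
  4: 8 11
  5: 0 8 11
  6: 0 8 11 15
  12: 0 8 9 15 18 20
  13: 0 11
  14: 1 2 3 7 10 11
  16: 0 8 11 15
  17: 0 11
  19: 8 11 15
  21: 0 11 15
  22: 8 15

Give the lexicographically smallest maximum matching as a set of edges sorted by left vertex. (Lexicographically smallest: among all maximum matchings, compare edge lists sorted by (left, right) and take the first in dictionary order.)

|M| = 6 (so the lex-smallest maximum matching has 6 edges)
process left vertices in ascending order; for each, take the smallest-labelled available neighbour that still permits 6 edges overall, or leave it unmatched if none does
lex-smallest matching: {4-8, 5-0, 6-11, 12-9, 14-1, 16-15}

Lex-smallest maximum matching: {(4,8), (5,0), (6,11), (12,9), (14,1), (16,15)}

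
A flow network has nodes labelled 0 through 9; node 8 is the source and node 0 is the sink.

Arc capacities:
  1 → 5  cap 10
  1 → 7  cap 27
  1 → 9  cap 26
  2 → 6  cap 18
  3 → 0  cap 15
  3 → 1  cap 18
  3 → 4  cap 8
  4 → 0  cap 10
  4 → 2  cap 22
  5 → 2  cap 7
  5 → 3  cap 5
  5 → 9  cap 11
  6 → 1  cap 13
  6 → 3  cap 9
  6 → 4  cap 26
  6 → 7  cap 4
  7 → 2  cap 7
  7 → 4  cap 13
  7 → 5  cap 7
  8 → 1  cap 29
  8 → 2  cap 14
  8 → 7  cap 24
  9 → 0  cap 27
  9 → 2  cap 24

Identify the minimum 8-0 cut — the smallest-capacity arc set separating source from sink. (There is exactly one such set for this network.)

Min-cut arcs: {(4,0), (5,3), (6,3), (9,0)} (total capacity 51)

augment #1: 8→1→9→0 push 26
augment #2: 8→7→4→0 push 10
augment #3: 8→1→5→3→0 push 3
augment #4: 8→2→6→3→0 push 9
augment #5: 8→7→5→3→0 push 2
augment #6: 8→7→5→9→0 push 1
max flow = 51; residual-reachable set from 8 gives S-side
cut edges (S→T): {(4,0), (5,3), (6,3), (9,0)} total cap 51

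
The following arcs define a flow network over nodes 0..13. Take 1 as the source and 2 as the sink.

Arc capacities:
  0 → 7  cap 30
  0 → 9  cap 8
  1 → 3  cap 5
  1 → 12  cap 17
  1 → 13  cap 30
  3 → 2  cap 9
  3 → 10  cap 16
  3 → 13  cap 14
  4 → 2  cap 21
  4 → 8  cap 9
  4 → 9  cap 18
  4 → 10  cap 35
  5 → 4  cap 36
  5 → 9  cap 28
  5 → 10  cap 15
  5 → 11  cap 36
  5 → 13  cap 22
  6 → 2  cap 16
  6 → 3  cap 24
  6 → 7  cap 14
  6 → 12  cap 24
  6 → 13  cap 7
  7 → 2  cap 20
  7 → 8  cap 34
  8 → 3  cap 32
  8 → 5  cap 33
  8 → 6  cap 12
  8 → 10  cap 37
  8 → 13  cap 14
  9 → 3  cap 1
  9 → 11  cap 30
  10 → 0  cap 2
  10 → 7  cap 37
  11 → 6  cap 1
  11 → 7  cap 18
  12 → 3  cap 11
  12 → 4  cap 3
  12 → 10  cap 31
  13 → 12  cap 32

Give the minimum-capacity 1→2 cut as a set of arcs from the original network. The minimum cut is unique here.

augment #1: 1→3→2 push 5
augment #2: 1→12→3→2 push 4
augment #3: 1→12→4→2 push 3
augment #4: 1→12→10→7→2 push 10
augment #5: 1→13→12→10→7→2 push 10
augment #6: 1→13→12→10→7→8→6→2 push 11
augment #7: 1→13→12→3→10→7→8→6→2 push 1
augment #8: 1→13→12→3→10→0→9→11→6→2 push 1
augment #9: 1→13→12→3→10→7→8→5→4→2 push 5
max flow = 50; residual-reachable set from 1 gives S-side
cut edges (S→T): {(1,3), (12,3), (12,4), (12,10)} total cap 50

Min-cut arcs: {(1,3), (12,3), (12,4), (12,10)} (total capacity 50)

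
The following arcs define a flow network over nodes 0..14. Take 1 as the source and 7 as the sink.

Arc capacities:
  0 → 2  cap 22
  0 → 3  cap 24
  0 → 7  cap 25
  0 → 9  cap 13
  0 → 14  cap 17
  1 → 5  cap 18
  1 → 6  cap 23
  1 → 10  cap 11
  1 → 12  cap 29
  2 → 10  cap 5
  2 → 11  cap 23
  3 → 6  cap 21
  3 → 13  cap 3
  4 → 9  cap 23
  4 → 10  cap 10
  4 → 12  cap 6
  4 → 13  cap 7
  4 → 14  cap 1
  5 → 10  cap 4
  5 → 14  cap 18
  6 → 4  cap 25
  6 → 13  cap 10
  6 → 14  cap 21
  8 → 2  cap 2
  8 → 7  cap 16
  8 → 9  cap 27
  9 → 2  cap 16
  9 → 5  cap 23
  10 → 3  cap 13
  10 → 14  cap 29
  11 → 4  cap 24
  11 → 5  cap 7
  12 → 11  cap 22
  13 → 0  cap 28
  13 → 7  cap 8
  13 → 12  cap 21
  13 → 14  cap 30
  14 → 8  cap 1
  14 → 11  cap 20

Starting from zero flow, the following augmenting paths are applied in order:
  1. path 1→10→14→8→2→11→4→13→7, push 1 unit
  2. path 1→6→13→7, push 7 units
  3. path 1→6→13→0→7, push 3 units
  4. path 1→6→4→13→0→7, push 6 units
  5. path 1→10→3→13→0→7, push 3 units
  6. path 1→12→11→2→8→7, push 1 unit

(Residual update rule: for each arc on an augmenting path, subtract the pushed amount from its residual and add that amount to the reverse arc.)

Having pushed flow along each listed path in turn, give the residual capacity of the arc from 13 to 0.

after path 1 (1→10→14→8→2→11→4→13→7, push 1): res(13,0)=28
after path 2 (1→6→13→7, push 7): res(13,0)=28
after path 3 (1→6→13→0→7, push 3): res(13,0)=25
after path 4 (1→6→4→13→0→7, push 6): res(13,0)=19
after path 5 (1→10→3→13→0→7, push 3): res(13,0)=16
after path 6 (1→12→11→2→8→7, push 1): res(13,0)=16

Residual capacity of (13,0): 16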